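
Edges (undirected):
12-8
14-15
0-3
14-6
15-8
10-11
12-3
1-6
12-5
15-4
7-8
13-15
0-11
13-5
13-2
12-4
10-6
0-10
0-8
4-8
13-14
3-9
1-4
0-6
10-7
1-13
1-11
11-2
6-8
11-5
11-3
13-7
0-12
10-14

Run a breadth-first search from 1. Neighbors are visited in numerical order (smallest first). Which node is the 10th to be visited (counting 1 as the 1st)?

10

Visit 1; enqueue 4, 6, 11, 13 → queue [4, 6, 11, 13]
Visit 4; enqueue 8, 12, 15 → queue [6, 11, 13, 8, 12, 15]
Visit 6; enqueue 0, 10, 14 → queue [11, 13, 8, 12, 15, 0, 10, 14]
Visit 11; enqueue 2, 3, 5 → queue [13, 8, 12, 15, 0, 10, 14, 2, 3, 5]
Visit 13; enqueue 7 → queue [8, 12, 15, 0, 10, 14, 2, 3, 5, 7]
Visit 8 → queue [12, 15, 0, 10, 14, 2, 3, 5, 7]
Visit 12 → queue [15, 0, 10, 14, 2, 3, 5, 7]
Visit 15 → queue [0, 10, 14, 2, 3, 5, 7]
Visit 0 → queue [10, 14, 2, 3, 5, 7]
Visit 10 → queue [14, 2, 3, 5, 7]
Visit 14 → queue [2, 3, 5, 7]
Visit 2 → queue [3, 5, 7]
Visit 3; enqueue 9 → queue [5, 7, 9]
Visit 5 → queue [7, 9]
Visit 7 → queue [9]
Visit 9 → queue []

Visit order: 1, 4, 6, 11, 13, 8, 12, 15, 0, 10, 14, 2, 3, 5, 7, 9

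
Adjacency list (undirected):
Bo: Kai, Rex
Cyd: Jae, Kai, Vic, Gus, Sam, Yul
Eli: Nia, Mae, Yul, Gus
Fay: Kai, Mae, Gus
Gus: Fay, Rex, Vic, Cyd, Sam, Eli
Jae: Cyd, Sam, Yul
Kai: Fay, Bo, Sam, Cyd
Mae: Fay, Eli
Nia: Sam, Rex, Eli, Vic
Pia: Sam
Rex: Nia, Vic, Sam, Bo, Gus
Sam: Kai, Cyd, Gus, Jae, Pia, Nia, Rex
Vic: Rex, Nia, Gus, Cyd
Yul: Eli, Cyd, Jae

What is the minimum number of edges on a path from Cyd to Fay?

Level 0: Cyd
Level 1: Gus, Jae, Kai, Sam, Vic, Yul
Level 2: Bo, Eli, Fay, Nia, Pia, Rex
Level 3: Mae
Fay first appears at level 2.

2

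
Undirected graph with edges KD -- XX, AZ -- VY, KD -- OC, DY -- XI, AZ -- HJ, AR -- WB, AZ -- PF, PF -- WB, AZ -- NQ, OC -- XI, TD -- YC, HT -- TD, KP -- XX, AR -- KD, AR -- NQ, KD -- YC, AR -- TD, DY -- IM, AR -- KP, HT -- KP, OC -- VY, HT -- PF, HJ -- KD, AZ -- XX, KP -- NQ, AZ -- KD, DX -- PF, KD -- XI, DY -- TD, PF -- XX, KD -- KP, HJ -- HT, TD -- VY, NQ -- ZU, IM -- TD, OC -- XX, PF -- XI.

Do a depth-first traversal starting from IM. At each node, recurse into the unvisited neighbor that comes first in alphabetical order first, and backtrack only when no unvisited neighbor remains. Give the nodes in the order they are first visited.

IM, DY, TD, AR, KD, AZ, HJ, HT, KP, NQ, ZU, XX, OC, VY, XI, PF, DX, WB, YC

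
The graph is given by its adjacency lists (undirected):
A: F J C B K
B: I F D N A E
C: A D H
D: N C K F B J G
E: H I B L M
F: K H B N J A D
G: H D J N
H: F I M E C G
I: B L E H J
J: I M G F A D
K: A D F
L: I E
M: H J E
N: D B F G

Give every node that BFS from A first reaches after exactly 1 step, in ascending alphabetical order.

B, C, F, J, K

Level 0: A
Level 1: B, C, F, J, K
Level 2: D, E, G, H, I, M, N
Level 3: L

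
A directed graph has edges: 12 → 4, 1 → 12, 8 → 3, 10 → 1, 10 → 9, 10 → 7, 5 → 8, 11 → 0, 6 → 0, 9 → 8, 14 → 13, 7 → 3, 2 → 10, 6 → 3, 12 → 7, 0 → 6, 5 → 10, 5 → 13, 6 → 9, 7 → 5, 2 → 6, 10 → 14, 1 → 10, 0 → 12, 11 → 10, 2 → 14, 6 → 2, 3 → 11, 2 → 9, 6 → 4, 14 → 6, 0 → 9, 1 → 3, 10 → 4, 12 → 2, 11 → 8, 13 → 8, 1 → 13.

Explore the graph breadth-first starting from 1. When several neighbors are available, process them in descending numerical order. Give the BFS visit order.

1, 13, 12, 10, 3, 8, 7, 4, 2, 14, 9, 11, 5, 6, 0

Visit 1; enqueue 13, 12, 10, 3 → queue [13, 12, 10, 3]
Visit 13; enqueue 8 → queue [12, 10, 3, 8]
Visit 12; enqueue 7, 4, 2 → queue [10, 3, 8, 7, 4, 2]
Visit 10; enqueue 14, 9 → queue [3, 8, 7, 4, 2, 14, 9]
Visit 3; enqueue 11 → queue [8, 7, 4, 2, 14, 9, 11]
Visit 8 → queue [7, 4, 2, 14, 9, 11]
Visit 7; enqueue 5 → queue [4, 2, 14, 9, 11, 5]
Visit 4 → queue [2, 14, 9, 11, 5]
Visit 2; enqueue 6 → queue [14, 9, 11, 5, 6]
Visit 14 → queue [9, 11, 5, 6]
Visit 9 → queue [11, 5, 6]
Visit 11; enqueue 0 → queue [5, 6, 0]
Visit 5 → queue [6, 0]
Visit 6 → queue [0]
Visit 0 → queue []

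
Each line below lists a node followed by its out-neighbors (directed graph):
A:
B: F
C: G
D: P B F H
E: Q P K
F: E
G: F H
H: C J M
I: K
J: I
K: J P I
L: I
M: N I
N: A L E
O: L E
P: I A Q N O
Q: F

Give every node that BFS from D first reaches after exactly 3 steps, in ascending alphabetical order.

Level 0: D
Level 1: B, F, H, P
Level 2: A, C, E, I, J, M, N, O, Q
Level 3: G, K, L

G, K, L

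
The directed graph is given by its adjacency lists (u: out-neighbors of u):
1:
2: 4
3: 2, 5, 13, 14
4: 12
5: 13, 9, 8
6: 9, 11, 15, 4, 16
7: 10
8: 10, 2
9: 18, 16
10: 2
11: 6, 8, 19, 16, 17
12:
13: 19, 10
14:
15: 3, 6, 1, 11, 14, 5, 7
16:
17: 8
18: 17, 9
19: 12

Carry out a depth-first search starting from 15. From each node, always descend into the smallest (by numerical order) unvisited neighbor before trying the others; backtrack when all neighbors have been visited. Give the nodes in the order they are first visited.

Visit 15
15 → 1
15 → 3
3 → 2
2 → 4
4 → 12
3 → 5
5 → 8
8 → 10
5 → 9
9 → 16
9 → 18
18 → 17
5 → 13
13 → 19
3 → 14
15 → 6
6 → 11
15 → 7

15, 1, 3, 2, 4, 12, 5, 8, 10, 9, 16, 18, 17, 13, 19, 14, 6, 11, 7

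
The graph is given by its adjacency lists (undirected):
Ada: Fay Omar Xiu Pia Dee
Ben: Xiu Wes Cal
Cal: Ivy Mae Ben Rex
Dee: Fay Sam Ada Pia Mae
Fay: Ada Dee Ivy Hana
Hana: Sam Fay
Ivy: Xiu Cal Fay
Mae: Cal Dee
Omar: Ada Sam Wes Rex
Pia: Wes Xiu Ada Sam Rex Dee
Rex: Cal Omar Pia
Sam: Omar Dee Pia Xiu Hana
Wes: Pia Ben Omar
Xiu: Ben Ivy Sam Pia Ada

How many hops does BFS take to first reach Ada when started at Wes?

2

Level 0: Wes
Level 1: Ben, Omar, Pia
Level 2: Ada, Cal, Dee, Rex, Sam, Xiu
Level 3: Fay, Hana, Ivy, Mae
Ada first appears at level 2.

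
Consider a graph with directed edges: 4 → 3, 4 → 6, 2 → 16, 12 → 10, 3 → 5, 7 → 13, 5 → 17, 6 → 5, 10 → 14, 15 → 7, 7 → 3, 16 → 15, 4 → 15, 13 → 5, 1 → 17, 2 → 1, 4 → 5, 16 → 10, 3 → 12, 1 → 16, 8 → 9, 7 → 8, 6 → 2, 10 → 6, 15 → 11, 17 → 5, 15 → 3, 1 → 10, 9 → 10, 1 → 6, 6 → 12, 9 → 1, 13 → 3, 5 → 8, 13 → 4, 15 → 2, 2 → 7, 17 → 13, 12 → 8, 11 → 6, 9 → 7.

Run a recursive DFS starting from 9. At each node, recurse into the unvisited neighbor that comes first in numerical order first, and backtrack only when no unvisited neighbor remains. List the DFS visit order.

9, 1, 6, 2, 7, 3, 5, 8, 17, 13, 4, 15, 11, 12, 10, 14, 16

Visit 9
9 → 1
1 → 6
6 → 2
2 → 7
7 → 3
3 → 5
5 → 8
5 → 17
17 → 13
13 → 4
4 → 15
15 → 11
3 → 12
12 → 10
10 → 14
2 → 16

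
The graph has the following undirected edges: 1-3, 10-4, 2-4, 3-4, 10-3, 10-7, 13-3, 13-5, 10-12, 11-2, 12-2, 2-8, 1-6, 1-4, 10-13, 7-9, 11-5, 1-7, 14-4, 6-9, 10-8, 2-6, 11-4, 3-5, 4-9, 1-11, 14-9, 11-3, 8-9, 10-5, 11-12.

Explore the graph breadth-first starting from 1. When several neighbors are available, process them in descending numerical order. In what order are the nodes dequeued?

Visit 1; enqueue 11, 7, 6, 4, 3 → queue [11, 7, 6, 4, 3]
Visit 11; enqueue 12, 5, 2 → queue [7, 6, 4, 3, 12, 5, 2]
Visit 7; enqueue 10, 9 → queue [6, 4, 3, 12, 5, 2, 10, 9]
Visit 6 → queue [4, 3, 12, 5, 2, 10, 9]
Visit 4; enqueue 14 → queue [3, 12, 5, 2, 10, 9, 14]
Visit 3; enqueue 13 → queue [12, 5, 2, 10, 9, 14, 13]
Visit 12 → queue [5, 2, 10, 9, 14, 13]
Visit 5 → queue [2, 10, 9, 14, 13]
Visit 2; enqueue 8 → queue [10, 9, 14, 13, 8]
Visit 10 → queue [9, 14, 13, 8]
Visit 9 → queue [14, 13, 8]
Visit 14 → queue [13, 8]
Visit 13 → queue [8]
Visit 8 → queue []

1 -> 11 -> 7 -> 6 -> 4 -> 3 -> 12 -> 5 -> 2 -> 10 -> 9 -> 14 -> 13 -> 8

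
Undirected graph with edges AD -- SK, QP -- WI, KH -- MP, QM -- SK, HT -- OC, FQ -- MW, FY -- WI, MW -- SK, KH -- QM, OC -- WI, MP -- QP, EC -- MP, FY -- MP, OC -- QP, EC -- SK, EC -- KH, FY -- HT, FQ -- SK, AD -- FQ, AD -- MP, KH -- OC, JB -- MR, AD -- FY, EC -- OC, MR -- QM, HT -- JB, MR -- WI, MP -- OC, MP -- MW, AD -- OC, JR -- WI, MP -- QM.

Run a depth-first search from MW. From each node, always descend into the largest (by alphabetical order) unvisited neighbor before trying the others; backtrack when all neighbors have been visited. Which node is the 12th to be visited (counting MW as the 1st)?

HT

Visit MW
MW → SK
SK → QM
QM → MR
MR → WI
WI → QP
QP → OC
OC → MP
MP → KH
KH → EC
MP → FY
FY → HT
HT → JB
FY → AD
AD → FQ
WI → JR

Visit order: MW, SK, QM, MR, WI, QP, OC, MP, KH, EC, FY, HT, JB, AD, FQ, JR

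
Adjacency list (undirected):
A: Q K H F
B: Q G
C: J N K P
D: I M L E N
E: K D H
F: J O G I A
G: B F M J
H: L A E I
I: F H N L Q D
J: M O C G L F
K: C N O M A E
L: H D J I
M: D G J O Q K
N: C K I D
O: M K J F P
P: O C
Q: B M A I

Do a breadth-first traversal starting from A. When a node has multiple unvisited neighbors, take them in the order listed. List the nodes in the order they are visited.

Visit A; enqueue Q, K, H, F → queue [Q, K, H, F]
Visit Q; enqueue B, M, I → queue [K, H, F, B, M, I]
Visit K; enqueue C, N, O, E → queue [H, F, B, M, I, C, N, O, E]
Visit H; enqueue L → queue [F, B, M, I, C, N, O, E, L]
Visit F; enqueue J, G → queue [B, M, I, C, N, O, E, L, J, G]
Visit B → queue [M, I, C, N, O, E, L, J, G]
Visit M; enqueue D → queue [I, C, N, O, E, L, J, G, D]
Visit I → queue [C, N, O, E, L, J, G, D]
Visit C; enqueue P → queue [N, O, E, L, J, G, D, P]
Visit N → queue [O, E, L, J, G, D, P]
Visit O → queue [E, L, J, G, D, P]
Visit E → queue [L, J, G, D, P]
Visit L → queue [J, G, D, P]
Visit J → queue [G, D, P]
Visit G → queue [D, P]
Visit D → queue [P]
Visit P → queue []

A, Q, K, H, F, B, M, I, C, N, O, E, L, J, G, D, P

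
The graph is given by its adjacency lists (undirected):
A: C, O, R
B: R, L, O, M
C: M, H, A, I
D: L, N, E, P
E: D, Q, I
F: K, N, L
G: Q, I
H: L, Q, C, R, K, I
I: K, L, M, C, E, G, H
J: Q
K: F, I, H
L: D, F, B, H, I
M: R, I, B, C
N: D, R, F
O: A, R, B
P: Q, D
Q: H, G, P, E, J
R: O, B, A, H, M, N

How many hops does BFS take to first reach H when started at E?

2

Level 0: E
Level 1: D, I, Q
Level 2: C, G, H, J, K, L, M, N, P
Level 3: A, B, F, R
Level 4: O
H first appears at level 2.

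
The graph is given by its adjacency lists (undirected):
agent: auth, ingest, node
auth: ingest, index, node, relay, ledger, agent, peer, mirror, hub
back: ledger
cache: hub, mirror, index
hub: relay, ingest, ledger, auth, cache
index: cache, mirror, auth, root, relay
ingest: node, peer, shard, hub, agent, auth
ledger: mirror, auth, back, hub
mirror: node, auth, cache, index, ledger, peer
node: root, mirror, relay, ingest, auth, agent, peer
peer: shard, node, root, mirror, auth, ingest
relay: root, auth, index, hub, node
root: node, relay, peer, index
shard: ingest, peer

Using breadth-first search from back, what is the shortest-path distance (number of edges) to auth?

Level 0: back
Level 1: ledger
Level 2: auth, hub, mirror
Level 3: agent, cache, index, ingest, node, peer, relay
Level 4: root, shard
auth first appears at level 2.

2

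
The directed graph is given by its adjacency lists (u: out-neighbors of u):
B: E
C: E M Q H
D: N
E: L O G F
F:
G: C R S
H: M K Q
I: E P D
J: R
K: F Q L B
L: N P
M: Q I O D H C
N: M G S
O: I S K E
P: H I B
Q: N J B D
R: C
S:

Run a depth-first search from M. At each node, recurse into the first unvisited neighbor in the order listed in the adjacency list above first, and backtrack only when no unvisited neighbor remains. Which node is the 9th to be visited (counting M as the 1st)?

H

Visit M
M → Q
Q → N
N → G
G → C
C → E
E → L
L → P
P → H
H → K
K → F
K → B
P → I
I → D
E → O
O → S
G → R
Q → J

Visit order: M, Q, N, G, C, E, L, P, H, K, F, B, I, D, O, S, R, J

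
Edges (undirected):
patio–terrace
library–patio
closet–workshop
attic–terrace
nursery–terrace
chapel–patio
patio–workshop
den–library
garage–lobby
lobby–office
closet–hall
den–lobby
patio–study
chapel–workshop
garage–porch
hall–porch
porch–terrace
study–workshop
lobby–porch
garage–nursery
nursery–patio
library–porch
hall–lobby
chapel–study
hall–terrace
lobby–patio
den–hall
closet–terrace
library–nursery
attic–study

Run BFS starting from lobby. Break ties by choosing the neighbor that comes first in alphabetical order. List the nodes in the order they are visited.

lobby, den, garage, hall, office, patio, porch, library, nursery, closet, terrace, chapel, study, workshop, attic

Visit lobby; enqueue den, garage, hall, office, patio, porch → queue [den, garage, hall, office, patio, porch]
Visit den; enqueue library → queue [garage, hall, office, patio, porch, library]
Visit garage; enqueue nursery → queue [hall, office, patio, porch, library, nursery]
Visit hall; enqueue closet, terrace → queue [office, patio, porch, library, nursery, closet, terrace]
Visit office → queue [patio, porch, library, nursery, closet, terrace]
Visit patio; enqueue chapel, study, workshop → queue [porch, library, nursery, closet, terrace, chapel, study, workshop]
Visit porch → queue [library, nursery, closet, terrace, chapel, study, workshop]
Visit library → queue [nursery, closet, terrace, chapel, study, workshop]
Visit nursery → queue [closet, terrace, chapel, study, workshop]
Visit closet → queue [terrace, chapel, study, workshop]
Visit terrace; enqueue attic → queue [chapel, study, workshop, attic]
Visit chapel → queue [study, workshop, attic]
Visit study → queue [workshop, attic]
Visit workshop → queue [attic]
Visit attic → queue []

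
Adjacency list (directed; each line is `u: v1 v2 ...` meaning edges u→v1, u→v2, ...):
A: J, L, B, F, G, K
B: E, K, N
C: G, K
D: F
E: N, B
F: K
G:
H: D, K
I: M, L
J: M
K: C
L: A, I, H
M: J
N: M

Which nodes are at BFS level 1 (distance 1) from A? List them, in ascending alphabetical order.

Level 0: A
Level 1: B, F, G, J, K, L
Level 2: C, E, H, I, M, N
Level 3: D

B, F, G, J, K, L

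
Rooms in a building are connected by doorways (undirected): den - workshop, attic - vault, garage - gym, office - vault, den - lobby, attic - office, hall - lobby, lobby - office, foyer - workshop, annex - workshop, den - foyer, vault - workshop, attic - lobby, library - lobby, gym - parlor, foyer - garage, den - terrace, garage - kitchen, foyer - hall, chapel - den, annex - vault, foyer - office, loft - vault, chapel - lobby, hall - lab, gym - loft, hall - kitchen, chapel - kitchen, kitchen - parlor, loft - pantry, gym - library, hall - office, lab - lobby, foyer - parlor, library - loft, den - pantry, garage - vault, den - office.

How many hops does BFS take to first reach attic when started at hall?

Level 0: hall
Level 1: foyer, kitchen, lab, lobby, office
Level 2: attic, chapel, den, garage, library, parlor, vault, workshop
Level 3: annex, gym, loft, pantry, terrace
attic first appears at level 2.

2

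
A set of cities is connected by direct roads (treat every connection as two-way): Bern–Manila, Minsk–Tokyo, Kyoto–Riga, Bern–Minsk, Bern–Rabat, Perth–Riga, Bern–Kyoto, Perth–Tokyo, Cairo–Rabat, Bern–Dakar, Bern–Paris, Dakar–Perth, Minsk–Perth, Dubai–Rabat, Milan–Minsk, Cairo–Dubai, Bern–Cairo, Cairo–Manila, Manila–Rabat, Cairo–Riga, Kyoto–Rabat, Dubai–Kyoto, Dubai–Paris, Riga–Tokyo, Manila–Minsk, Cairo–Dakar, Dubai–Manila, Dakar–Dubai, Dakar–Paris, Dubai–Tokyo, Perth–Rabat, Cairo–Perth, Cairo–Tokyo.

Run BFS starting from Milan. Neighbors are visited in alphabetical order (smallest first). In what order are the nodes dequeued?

Visit Milan; enqueue Minsk → queue [Minsk]
Visit Minsk; enqueue Bern, Manila, Perth, Tokyo → queue [Bern, Manila, Perth, Tokyo]
Visit Bern; enqueue Cairo, Dakar, Kyoto, Paris, Rabat → queue [Manila, Perth, Tokyo, Cairo, Dakar, Kyoto, Paris, Rabat]
Visit Manila; enqueue Dubai → queue [Perth, Tokyo, Cairo, Dakar, Kyoto, Paris, Rabat, Dubai]
Visit Perth; enqueue Riga → queue [Tokyo, Cairo, Dakar, Kyoto, Paris, Rabat, Dubai, Riga]
Visit Tokyo → queue [Cairo, Dakar, Kyoto, Paris, Rabat, Dubai, Riga]
Visit Cairo → queue [Dakar, Kyoto, Paris, Rabat, Dubai, Riga]
Visit Dakar → queue [Kyoto, Paris, Rabat, Dubai, Riga]
Visit Kyoto → queue [Paris, Rabat, Dubai, Riga]
Visit Paris → queue [Rabat, Dubai, Riga]
Visit Rabat → queue [Dubai, Riga]
Visit Dubai → queue [Riga]
Visit Riga → queue []

Milan -> Minsk -> Bern -> Manila -> Perth -> Tokyo -> Cairo -> Dakar -> Kyoto -> Paris -> Rabat -> Dubai -> Riga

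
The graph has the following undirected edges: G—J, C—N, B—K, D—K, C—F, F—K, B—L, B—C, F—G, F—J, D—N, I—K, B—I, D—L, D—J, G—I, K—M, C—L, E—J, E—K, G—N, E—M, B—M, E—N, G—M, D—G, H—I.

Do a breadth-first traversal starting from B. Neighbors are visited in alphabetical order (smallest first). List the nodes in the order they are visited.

B → C → I → K → L → M → F → N → G → H → D → E → J

Visit B; enqueue C, I, K, L, M → queue [C, I, K, L, M]
Visit C; enqueue F, N → queue [I, K, L, M, F, N]
Visit I; enqueue G, H → queue [K, L, M, F, N, G, H]
Visit K; enqueue D, E → queue [L, M, F, N, G, H, D, E]
Visit L → queue [M, F, N, G, H, D, E]
Visit M → queue [F, N, G, H, D, E]
Visit F; enqueue J → queue [N, G, H, D, E, J]
Visit N → queue [G, H, D, E, J]
Visit G → queue [H, D, E, J]
Visit H → queue [D, E, J]
Visit D → queue [E, J]
Visit E → queue [J]
Visit J → queue []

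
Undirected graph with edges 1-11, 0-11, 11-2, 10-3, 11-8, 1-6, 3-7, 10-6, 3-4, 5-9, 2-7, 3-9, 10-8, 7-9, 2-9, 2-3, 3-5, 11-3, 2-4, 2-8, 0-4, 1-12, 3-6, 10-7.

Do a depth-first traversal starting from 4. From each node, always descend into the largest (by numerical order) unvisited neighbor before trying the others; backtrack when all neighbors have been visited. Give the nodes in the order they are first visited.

Visit 4
4 → 3
3 → 11
11 → 8
8 → 10
10 → 7
7 → 9
9 → 5
9 → 2
10 → 6
6 → 1
1 → 12
11 → 0

4 3 11 8 10 7 9 5 2 6 1 12 0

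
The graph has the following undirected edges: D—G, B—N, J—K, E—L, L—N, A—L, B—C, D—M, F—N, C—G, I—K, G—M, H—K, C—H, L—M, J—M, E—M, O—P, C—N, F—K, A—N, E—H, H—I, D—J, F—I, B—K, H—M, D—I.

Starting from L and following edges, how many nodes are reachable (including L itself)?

14

BFS from L visits: L, A, E, M, N, H, D, G, J, B, C, F, I, K
Reachable nodes: 14 of 16 total.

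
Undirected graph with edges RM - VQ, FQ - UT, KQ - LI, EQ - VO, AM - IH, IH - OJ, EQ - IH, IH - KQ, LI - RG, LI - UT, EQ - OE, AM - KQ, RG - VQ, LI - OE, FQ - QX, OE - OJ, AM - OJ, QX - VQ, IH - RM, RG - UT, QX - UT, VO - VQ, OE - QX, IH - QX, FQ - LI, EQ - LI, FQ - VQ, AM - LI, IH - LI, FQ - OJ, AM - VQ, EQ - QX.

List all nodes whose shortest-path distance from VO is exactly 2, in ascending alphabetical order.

AM, FQ, IH, LI, OE, QX, RG, RM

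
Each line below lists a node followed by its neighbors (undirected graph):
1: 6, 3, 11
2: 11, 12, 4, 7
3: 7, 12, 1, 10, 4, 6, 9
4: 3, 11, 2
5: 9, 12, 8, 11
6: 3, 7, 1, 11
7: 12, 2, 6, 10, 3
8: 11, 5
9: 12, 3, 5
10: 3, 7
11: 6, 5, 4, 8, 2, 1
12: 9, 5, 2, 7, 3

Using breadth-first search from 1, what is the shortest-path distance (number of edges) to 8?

2

Level 0: 1
Level 1: 3, 6, 11
Level 2: 2, 4, 5, 7, 8, 9, 10, 12
8 first appears at level 2.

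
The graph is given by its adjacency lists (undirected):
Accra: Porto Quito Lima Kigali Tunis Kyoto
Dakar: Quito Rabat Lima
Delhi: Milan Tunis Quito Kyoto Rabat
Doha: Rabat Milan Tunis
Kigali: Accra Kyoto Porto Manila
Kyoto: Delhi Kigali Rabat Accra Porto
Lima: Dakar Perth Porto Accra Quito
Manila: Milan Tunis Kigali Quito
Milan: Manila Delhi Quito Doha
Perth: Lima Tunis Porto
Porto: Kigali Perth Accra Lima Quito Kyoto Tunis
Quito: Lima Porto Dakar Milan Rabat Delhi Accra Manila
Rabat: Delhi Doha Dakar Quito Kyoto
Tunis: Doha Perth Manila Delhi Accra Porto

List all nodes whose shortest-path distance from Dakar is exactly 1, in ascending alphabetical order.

Lima, Quito, Rabat

Level 0: Dakar
Level 1: Lima, Quito, Rabat
Level 2: Accra, Delhi, Doha, Kyoto, Manila, Milan, Perth, Porto
Level 3: Kigali, Tunis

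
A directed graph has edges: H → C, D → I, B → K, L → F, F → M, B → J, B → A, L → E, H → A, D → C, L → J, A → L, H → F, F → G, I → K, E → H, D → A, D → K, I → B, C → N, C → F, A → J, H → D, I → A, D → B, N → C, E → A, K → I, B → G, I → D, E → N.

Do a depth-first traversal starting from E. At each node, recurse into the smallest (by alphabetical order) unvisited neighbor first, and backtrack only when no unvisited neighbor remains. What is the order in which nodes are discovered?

E -> A -> J -> L -> F -> G -> M -> H -> C -> N -> D -> B -> K -> I

Visit E
E → A
A → J
A → L
L → F
F → G
F → M
E → H
H → C
C → N
H → D
D → B
B → K
K → I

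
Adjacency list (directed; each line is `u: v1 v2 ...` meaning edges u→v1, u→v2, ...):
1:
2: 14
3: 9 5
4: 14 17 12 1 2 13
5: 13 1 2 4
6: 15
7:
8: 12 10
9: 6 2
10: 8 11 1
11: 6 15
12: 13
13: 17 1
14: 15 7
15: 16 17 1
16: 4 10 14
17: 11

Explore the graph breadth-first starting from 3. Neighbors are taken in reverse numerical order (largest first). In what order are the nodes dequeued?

Visit 3; enqueue 9, 5 → queue [9, 5]
Visit 9; enqueue 6, 2 → queue [5, 6, 2]
Visit 5; enqueue 13, 4, 1 → queue [6, 2, 13, 4, 1]
Visit 6; enqueue 15 → queue [2, 13, 4, 1, 15]
Visit 2; enqueue 14 → queue [13, 4, 1, 15, 14]
Visit 13; enqueue 17 → queue [4, 1, 15, 14, 17]
Visit 4; enqueue 12 → queue [1, 15, 14, 17, 12]
Visit 1 → queue [15, 14, 17, 12]
Visit 15; enqueue 16 → queue [14, 17, 12, 16]
Visit 14; enqueue 7 → queue [17, 12, 16, 7]
Visit 17; enqueue 11 → queue [12, 16, 7, 11]
Visit 12 → queue [16, 7, 11]
Visit 16; enqueue 10 → queue [7, 11, 10]
Visit 7 → queue [11, 10]
Visit 11 → queue [10]
Visit 10; enqueue 8 → queue [8]
Visit 8 → queue []

3 → 9 → 5 → 6 → 2 → 13 → 4 → 1 → 15 → 14 → 17 → 12 → 16 → 7 → 11 → 10 → 8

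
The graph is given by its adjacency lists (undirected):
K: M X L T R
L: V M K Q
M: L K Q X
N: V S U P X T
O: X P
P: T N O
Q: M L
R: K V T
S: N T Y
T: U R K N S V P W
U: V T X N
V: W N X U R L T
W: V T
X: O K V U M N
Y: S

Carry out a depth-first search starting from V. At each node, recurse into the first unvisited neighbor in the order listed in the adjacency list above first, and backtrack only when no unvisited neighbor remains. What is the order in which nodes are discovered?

Visit V
V → W
W → T
T → U
U → X
X → O
O → P
P → N
N → S
S → Y
X → K
K → M
M → L
L → Q
K → R

V, W, T, U, X, O, P, N, S, Y, K, M, L, Q, R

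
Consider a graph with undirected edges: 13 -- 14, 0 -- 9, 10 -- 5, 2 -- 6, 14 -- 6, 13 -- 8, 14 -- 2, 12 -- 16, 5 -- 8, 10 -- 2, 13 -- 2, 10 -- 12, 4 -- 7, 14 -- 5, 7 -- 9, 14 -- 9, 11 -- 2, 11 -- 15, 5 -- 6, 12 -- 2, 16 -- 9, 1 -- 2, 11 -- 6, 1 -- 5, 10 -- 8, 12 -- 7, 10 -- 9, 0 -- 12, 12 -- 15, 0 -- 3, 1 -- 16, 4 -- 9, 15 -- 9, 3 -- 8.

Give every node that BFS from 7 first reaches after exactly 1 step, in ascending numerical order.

4, 9, 12

Level 0: 7
Level 1: 4, 9, 12
Level 2: 0, 2, 10, 14, 15, 16
Level 3: 1, 3, 5, 6, 8, 11, 13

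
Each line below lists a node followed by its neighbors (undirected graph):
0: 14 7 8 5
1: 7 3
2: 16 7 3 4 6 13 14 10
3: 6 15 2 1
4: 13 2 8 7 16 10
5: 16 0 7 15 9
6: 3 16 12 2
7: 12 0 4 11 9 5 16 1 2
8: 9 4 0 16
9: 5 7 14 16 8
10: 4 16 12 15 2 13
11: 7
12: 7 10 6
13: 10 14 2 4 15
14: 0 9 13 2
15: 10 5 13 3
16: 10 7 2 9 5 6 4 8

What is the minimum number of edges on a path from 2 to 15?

2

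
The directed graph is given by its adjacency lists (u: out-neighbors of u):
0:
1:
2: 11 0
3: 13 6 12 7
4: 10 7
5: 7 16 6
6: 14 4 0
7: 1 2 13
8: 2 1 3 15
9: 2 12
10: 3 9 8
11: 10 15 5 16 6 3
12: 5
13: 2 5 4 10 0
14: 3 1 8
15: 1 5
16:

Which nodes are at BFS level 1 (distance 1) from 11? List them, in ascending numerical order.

3, 5, 6, 10, 15, 16

Level 0: 11
Level 1: 3, 5, 6, 10, 15, 16
Level 2: 0, 1, 4, 7, 8, 9, 12, 13, 14
Level 3: 2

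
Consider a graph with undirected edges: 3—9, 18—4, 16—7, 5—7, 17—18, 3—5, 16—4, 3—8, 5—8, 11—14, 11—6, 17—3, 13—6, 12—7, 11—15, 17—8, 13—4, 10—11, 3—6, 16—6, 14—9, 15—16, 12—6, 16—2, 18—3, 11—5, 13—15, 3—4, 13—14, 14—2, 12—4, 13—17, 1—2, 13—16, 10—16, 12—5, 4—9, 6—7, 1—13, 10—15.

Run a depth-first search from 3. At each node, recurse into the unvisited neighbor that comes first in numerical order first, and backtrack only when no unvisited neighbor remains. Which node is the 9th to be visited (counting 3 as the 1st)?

Visit 3
3 → 4
4 → 9
9 → 14
14 → 2
2 → 1
1 → 13
13 → 6
6 → 7
7 → 5
5 → 8
8 → 17
17 → 18
5 → 11
11 → 10
10 → 15
15 → 16
5 → 12

Visit order: 3, 4, 9, 14, 2, 1, 13, 6, 7, 5, 8, 17, 18, 11, 10, 15, 16, 12

7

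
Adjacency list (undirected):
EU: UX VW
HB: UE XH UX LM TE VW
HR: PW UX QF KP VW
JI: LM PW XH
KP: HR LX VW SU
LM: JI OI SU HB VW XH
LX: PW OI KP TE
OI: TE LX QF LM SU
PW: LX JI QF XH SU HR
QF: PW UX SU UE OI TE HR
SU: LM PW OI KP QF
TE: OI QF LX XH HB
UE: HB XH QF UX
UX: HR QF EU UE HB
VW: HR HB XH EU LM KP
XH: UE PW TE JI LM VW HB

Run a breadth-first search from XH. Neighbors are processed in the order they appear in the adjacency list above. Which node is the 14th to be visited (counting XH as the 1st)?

Visit XH; enqueue UE, PW, TE, JI, LM, VW, HB → queue [UE, PW, TE, JI, LM, VW, HB]
Visit UE; enqueue QF, UX → queue [PW, TE, JI, LM, VW, HB, QF, UX]
Visit PW; enqueue LX, SU, HR → queue [TE, JI, LM, VW, HB, QF, UX, LX, SU, HR]
Visit TE; enqueue OI → queue [JI, LM, VW, HB, QF, UX, LX, SU, HR, OI]
Visit JI → queue [LM, VW, HB, QF, UX, LX, SU, HR, OI]
Visit LM → queue [VW, HB, QF, UX, LX, SU, HR, OI]
Visit VW; enqueue EU, KP → queue [HB, QF, UX, LX, SU, HR, OI, EU, KP]
Visit HB → queue [QF, UX, LX, SU, HR, OI, EU, KP]
Visit QF → queue [UX, LX, SU, HR, OI, EU, KP]
Visit UX → queue [LX, SU, HR, OI, EU, KP]
Visit LX → queue [SU, HR, OI, EU, KP]
Visit SU → queue [HR, OI, EU, KP]
Visit HR → queue [OI, EU, KP]
Visit OI → queue [EU, KP]
Visit EU → queue [KP]
Visit KP → queue []

Visit order: XH, UE, PW, TE, JI, LM, VW, HB, QF, UX, LX, SU, HR, OI, EU, KP

OI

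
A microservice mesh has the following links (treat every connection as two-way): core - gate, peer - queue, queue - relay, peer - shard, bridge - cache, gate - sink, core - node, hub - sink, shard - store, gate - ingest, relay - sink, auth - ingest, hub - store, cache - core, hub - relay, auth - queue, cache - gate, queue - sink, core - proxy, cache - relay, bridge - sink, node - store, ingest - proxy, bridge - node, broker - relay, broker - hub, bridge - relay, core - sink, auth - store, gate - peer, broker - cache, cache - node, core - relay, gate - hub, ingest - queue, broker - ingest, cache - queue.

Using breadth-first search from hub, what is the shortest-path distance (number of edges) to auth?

Level 0: hub
Level 1: broker, gate, relay, sink, store
Level 2: auth, bridge, cache, core, ingest, node, peer, queue, shard
Level 3: proxy
auth first appears at level 2.

2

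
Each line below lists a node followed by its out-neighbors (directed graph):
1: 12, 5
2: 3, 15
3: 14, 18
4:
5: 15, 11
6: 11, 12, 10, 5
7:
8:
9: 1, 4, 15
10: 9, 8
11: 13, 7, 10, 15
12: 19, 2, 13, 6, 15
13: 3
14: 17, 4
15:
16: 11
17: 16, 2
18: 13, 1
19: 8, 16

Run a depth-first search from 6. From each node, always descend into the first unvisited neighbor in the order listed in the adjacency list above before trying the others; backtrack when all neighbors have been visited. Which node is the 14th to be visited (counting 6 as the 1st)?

19

Visit 6
6 → 11
11 → 13
13 → 3
3 → 14
14 → 17
17 → 16
17 → 2
2 → 15
14 → 4
3 → 18
18 → 1
1 → 12
12 → 19
19 → 8
1 → 5
11 → 7
11 → 10
10 → 9

Visit order: 6, 11, 13, 3, 14, 17, 16, 2, 15, 4, 18, 1, 12, 19, 8, 5, 7, 10, 9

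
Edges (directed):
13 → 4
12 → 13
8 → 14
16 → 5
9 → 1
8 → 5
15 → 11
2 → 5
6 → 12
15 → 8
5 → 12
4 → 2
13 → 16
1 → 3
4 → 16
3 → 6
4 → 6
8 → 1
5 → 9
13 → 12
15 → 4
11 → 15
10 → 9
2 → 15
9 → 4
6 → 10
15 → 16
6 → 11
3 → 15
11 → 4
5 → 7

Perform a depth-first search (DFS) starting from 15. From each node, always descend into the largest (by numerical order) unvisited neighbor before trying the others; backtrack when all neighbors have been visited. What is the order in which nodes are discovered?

Visit 15
15 → 16
16 → 5
5 → 12
12 → 13
13 → 4
4 → 6
6 → 11
6 → 10
10 → 9
9 → 1
1 → 3
4 → 2
5 → 7
15 → 8
8 → 14

15 -> 16 -> 5 -> 12 -> 13 -> 4 -> 6 -> 11 -> 10 -> 9 -> 1 -> 3 -> 2 -> 7 -> 8 -> 14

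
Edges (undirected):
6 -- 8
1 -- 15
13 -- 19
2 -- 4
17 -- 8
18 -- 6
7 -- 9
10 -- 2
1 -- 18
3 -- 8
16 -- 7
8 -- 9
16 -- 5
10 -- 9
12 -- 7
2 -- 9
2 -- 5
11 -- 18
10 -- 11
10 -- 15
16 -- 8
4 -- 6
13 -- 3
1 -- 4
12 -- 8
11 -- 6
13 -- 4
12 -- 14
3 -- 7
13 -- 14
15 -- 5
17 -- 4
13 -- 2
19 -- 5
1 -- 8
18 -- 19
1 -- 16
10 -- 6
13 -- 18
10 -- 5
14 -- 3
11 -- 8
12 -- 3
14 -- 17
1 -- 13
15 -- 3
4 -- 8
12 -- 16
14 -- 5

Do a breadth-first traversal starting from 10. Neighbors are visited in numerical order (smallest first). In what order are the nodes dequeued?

10 -> 2 -> 5 -> 6 -> 9 -> 11 -> 15 -> 4 -> 13 -> 14 -> 16 -> 19 -> 8 -> 18 -> 7 -> 1 -> 3 -> 17 -> 12

Visit 10; enqueue 2, 5, 6, 9, 11, 15 → queue [2, 5, 6, 9, 11, 15]
Visit 2; enqueue 4, 13 → queue [5, 6, 9, 11, 15, 4, 13]
Visit 5; enqueue 14, 16, 19 → queue [6, 9, 11, 15, 4, 13, 14, 16, 19]
Visit 6; enqueue 8, 18 → queue [9, 11, 15, 4, 13, 14, 16, 19, 8, 18]
Visit 9; enqueue 7 → queue [11, 15, 4, 13, 14, 16, 19, 8, 18, 7]
Visit 11 → queue [15, 4, 13, 14, 16, 19, 8, 18, 7]
Visit 15; enqueue 1, 3 → queue [4, 13, 14, 16, 19, 8, 18, 7, 1, 3]
Visit 4; enqueue 17 → queue [13, 14, 16, 19, 8, 18, 7, 1, 3, 17]
Visit 13 → queue [14, 16, 19, 8, 18, 7, 1, 3, 17]
Visit 14; enqueue 12 → queue [16, 19, 8, 18, 7, 1, 3, 17, 12]
Visit 16 → queue [19, 8, 18, 7, 1, 3, 17, 12]
Visit 19 → queue [8, 18, 7, 1, 3, 17, 12]
Visit 8 → queue [18, 7, 1, 3, 17, 12]
Visit 18 → queue [7, 1, 3, 17, 12]
Visit 7 → queue [1, 3, 17, 12]
Visit 1 → queue [3, 17, 12]
Visit 3 → queue [17, 12]
Visit 17 → queue [12]
Visit 12 → queue []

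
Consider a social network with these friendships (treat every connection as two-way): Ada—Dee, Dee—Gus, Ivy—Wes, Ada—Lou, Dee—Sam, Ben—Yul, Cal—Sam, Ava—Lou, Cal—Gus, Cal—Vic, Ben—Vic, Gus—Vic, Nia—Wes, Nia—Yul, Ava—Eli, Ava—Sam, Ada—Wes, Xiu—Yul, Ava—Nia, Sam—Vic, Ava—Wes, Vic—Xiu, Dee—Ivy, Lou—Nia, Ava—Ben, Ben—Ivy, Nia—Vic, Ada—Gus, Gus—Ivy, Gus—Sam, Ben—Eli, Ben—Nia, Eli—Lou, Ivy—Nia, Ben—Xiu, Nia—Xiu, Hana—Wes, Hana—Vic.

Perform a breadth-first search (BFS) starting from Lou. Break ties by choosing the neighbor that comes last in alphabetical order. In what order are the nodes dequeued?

Lou Nia Eli Ava Ada Yul Xiu Wes Vic Ivy Ben Sam Gus Dee Hana Cal

Visit Lou; enqueue Nia, Eli, Ava, Ada → queue [Nia, Eli, Ava, Ada]
Visit Nia; enqueue Yul, Xiu, Wes, Vic, Ivy, Ben → queue [Eli, Ava, Ada, Yul, Xiu, Wes, Vic, Ivy, Ben]
Visit Eli → queue [Ava, Ada, Yul, Xiu, Wes, Vic, Ivy, Ben]
Visit Ava; enqueue Sam → queue [Ada, Yul, Xiu, Wes, Vic, Ivy, Ben, Sam]
Visit Ada; enqueue Gus, Dee → queue [Yul, Xiu, Wes, Vic, Ivy, Ben, Sam, Gus, Dee]
Visit Yul → queue [Xiu, Wes, Vic, Ivy, Ben, Sam, Gus, Dee]
Visit Xiu → queue [Wes, Vic, Ivy, Ben, Sam, Gus, Dee]
Visit Wes; enqueue Hana → queue [Vic, Ivy, Ben, Sam, Gus, Dee, Hana]
Visit Vic; enqueue Cal → queue [Ivy, Ben, Sam, Gus, Dee, Hana, Cal]
Visit Ivy → queue [Ben, Sam, Gus, Dee, Hana, Cal]
Visit Ben → queue [Sam, Gus, Dee, Hana, Cal]
Visit Sam → queue [Gus, Dee, Hana, Cal]
Visit Gus → queue [Dee, Hana, Cal]
Visit Dee → queue [Hana, Cal]
Visit Hana → queue [Cal]
Visit Cal → queue []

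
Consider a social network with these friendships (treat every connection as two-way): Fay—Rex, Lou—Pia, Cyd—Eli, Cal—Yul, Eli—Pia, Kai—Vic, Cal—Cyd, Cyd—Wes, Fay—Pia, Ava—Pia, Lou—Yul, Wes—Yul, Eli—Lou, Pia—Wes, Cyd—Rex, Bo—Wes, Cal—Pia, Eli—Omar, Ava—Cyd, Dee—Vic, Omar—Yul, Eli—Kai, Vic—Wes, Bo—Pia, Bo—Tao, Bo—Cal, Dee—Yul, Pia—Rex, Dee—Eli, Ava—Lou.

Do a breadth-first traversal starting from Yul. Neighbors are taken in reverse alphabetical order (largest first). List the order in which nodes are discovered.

Yul -> Wes -> Omar -> Lou -> Dee -> Cal -> Vic -> Pia -> Cyd -> Bo -> Eli -> Ava -> Kai -> Rex -> Fay -> Tao

Visit Yul; enqueue Wes, Omar, Lou, Dee, Cal → queue [Wes, Omar, Lou, Dee, Cal]
Visit Wes; enqueue Vic, Pia, Cyd, Bo → queue [Omar, Lou, Dee, Cal, Vic, Pia, Cyd, Bo]
Visit Omar; enqueue Eli → queue [Lou, Dee, Cal, Vic, Pia, Cyd, Bo, Eli]
Visit Lou; enqueue Ava → queue [Dee, Cal, Vic, Pia, Cyd, Bo, Eli, Ava]
Visit Dee → queue [Cal, Vic, Pia, Cyd, Bo, Eli, Ava]
Visit Cal → queue [Vic, Pia, Cyd, Bo, Eli, Ava]
Visit Vic; enqueue Kai → queue [Pia, Cyd, Bo, Eli, Ava, Kai]
Visit Pia; enqueue Rex, Fay → queue [Cyd, Bo, Eli, Ava, Kai, Rex, Fay]
Visit Cyd → queue [Bo, Eli, Ava, Kai, Rex, Fay]
Visit Bo; enqueue Tao → queue [Eli, Ava, Kai, Rex, Fay, Tao]
Visit Eli → queue [Ava, Kai, Rex, Fay, Tao]
Visit Ava → queue [Kai, Rex, Fay, Tao]
Visit Kai → queue [Rex, Fay, Tao]
Visit Rex → queue [Fay, Tao]
Visit Fay → queue [Tao]
Visit Tao → queue []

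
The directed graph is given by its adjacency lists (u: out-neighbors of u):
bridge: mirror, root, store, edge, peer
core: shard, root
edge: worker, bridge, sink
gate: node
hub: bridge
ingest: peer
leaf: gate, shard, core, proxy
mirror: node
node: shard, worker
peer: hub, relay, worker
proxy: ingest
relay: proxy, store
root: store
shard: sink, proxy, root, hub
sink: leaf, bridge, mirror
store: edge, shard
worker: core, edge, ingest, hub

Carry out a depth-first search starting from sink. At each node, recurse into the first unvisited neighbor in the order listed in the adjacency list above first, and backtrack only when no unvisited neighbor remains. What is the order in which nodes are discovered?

Visit sink
sink → leaf
leaf → gate
gate → node
node → shard
shard → proxy
proxy → ingest
ingest → peer
peer → hub
hub → bridge
bridge → mirror
bridge → root
root → store
store → edge
edge → worker
worker → core
peer → relay

sink, leaf, gate, node, shard, proxy, ingest, peer, hub, bridge, mirror, root, store, edge, worker, core, relay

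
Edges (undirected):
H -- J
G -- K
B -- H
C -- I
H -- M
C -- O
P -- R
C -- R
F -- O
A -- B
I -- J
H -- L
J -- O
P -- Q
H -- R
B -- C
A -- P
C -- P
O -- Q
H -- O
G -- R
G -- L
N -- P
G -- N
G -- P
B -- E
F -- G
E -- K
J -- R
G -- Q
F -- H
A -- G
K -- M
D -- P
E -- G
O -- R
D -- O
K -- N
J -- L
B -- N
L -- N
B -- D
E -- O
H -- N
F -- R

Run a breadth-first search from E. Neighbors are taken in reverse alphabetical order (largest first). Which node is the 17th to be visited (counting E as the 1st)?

Visit E; enqueue O, K, G, B → queue [O, K, G, B]
Visit O; enqueue R, Q, J, H, F, D, C → queue [K, G, B, R, Q, J, H, F, D, C]
Visit K; enqueue N, M → queue [G, B, R, Q, J, H, F, D, C, N, M]
Visit G; enqueue P, L, A → queue [B, R, Q, J, H, F, D, C, N, M, P, L, A]
Visit B → queue [R, Q, J, H, F, D, C, N, M, P, L, A]
Visit R → queue [Q, J, H, F, D, C, N, M, P, L, A]
Visit Q → queue [J, H, F, D, C, N, M, P, L, A]
Visit J; enqueue I → queue [H, F, D, C, N, M, P, L, A, I]
Visit H → queue [F, D, C, N, M, P, L, A, I]
Visit F → queue [D, C, N, M, P, L, A, I]
Visit D → queue [C, N, M, P, L, A, I]
Visit C → queue [N, M, P, L, A, I]
Visit N → queue [M, P, L, A, I]
Visit M → queue [P, L, A, I]
Visit P → queue [L, A, I]
Visit L → queue [A, I]
Visit A → queue [I]
Visit I → queue []

Visit order: E, O, K, G, B, R, Q, J, H, F, D, C, N, M, P, L, A, I

A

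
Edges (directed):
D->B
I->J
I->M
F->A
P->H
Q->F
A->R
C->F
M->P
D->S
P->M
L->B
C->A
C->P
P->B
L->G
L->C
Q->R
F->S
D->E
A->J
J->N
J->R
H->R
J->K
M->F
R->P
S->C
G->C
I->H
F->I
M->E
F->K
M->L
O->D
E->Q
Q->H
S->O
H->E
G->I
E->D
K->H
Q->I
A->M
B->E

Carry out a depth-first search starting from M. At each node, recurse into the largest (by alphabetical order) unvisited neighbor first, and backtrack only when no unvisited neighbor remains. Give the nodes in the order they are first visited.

Visit M
M → P
P → H
H → R
H → E
E → Q
Q → I
I → J
J → N
J → K
Q → F
F → S
S → O
O → D
D → B
S → C
C → A
M → L
L → G

M → P → H → R → E → Q → I → J → N → K → F → S → O → D → B → C → A → L → G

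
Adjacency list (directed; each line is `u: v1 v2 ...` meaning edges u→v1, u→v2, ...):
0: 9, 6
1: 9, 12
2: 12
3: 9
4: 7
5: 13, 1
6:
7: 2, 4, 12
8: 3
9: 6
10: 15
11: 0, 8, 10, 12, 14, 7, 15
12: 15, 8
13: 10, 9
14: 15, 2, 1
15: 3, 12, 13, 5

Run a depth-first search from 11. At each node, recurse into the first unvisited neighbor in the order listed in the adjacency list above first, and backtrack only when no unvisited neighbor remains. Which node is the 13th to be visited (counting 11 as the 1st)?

14

Visit 11
11 → 0
0 → 9
9 → 6
11 → 8
8 → 3
11 → 10
10 → 15
15 → 12
15 → 13
15 → 5
5 → 1
11 → 14
14 → 2
11 → 7
7 → 4

Visit order: 11, 0, 9, 6, 8, 3, 10, 15, 12, 13, 5, 1, 14, 2, 7, 4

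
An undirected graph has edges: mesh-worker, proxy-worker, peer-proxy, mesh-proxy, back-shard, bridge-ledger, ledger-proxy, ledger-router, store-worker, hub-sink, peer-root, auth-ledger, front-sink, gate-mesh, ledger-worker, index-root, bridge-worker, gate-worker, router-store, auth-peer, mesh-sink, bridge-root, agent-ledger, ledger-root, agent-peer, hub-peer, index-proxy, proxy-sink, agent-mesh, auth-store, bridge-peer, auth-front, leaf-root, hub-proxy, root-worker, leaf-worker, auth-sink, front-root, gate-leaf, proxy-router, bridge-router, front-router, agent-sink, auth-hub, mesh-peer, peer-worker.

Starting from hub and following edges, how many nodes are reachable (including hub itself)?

17

BFS from hub visits: hub, auth, peer, proxy, sink, front, ledger, store, agent, bridge, mesh, root, worker, index, router, gate, leaf
Reachable nodes: 17 of 19 total.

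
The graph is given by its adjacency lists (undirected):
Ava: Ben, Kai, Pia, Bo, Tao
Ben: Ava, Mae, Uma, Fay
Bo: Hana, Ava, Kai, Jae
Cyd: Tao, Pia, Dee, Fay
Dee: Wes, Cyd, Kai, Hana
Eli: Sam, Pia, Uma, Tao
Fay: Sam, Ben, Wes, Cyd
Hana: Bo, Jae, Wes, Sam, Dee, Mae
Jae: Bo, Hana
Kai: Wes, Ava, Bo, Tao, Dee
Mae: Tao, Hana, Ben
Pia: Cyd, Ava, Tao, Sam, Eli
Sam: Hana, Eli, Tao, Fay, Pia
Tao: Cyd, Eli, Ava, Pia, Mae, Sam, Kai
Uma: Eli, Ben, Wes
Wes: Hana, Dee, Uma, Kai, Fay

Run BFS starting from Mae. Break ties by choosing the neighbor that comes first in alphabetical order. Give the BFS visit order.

Mae, Ben, Hana, Tao, Ava, Fay, Uma, Bo, Dee, Jae, Sam, Wes, Cyd, Eli, Kai, Pia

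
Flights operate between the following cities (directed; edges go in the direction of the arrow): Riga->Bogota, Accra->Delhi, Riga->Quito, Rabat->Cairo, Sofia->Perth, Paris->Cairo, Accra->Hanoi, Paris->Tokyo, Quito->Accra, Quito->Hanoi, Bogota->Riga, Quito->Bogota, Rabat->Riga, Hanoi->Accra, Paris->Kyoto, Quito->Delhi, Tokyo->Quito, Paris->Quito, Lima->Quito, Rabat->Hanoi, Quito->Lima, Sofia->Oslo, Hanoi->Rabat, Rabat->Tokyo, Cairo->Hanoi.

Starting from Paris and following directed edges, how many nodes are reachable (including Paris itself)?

12

BFS from Paris visits: Paris, Cairo, Kyoto, Quito, Tokyo, Hanoi, Accra, Bogota, Delhi, Lima, Rabat, Riga
Reachable nodes: 12 of 15 total.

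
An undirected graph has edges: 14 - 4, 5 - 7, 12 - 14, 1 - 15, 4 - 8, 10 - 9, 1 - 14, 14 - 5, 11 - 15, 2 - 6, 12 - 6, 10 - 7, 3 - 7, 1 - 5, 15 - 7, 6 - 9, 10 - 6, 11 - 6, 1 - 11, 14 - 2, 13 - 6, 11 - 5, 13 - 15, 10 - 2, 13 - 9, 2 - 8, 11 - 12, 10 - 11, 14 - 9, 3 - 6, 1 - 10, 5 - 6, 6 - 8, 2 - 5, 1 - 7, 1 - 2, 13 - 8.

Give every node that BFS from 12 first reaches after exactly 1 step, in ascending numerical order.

6, 11, 14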